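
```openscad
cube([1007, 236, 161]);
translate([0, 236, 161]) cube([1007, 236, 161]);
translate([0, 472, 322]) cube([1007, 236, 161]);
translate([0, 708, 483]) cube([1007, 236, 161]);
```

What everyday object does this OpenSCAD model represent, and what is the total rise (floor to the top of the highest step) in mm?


A staircase. The total rise is 644 mm.

4 identical blocks, each offset up and back from the previous — a staircase. Each step is 161 mm tall and there are 4 of them, so the total rise is 4 × 161 = 644 mm.


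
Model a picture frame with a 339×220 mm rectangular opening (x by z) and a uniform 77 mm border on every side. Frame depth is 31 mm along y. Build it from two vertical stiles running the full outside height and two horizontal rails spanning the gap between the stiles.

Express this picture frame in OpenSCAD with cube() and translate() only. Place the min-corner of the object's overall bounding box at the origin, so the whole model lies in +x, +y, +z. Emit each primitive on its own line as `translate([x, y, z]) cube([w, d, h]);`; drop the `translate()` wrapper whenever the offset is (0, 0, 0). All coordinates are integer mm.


cube([77, 31, 374]);
translate([416, 0, 0]) cube([77, 31, 374]);
translate([77, 0, 0]) cube([339, 31, 77]);
translate([77, 0, 297]) cube([339, 31, 77]);


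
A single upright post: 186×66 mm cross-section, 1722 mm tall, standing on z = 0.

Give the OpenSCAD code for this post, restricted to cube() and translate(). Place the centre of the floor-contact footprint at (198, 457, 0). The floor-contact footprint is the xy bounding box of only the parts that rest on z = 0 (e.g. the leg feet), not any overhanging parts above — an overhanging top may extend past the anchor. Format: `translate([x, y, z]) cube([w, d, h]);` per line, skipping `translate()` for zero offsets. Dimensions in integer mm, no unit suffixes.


translate([105, 424, 0]) cube([186, 66, 1722]);


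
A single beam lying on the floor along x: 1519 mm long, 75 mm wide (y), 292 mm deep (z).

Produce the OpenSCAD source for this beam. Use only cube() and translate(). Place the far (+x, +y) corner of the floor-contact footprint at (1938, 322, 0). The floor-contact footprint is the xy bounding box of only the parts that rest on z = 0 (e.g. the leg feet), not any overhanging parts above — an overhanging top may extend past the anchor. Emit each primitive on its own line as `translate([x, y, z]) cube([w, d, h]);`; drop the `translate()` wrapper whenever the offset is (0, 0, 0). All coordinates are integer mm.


translate([419, 247, 0]) cube([1519, 75, 292]);


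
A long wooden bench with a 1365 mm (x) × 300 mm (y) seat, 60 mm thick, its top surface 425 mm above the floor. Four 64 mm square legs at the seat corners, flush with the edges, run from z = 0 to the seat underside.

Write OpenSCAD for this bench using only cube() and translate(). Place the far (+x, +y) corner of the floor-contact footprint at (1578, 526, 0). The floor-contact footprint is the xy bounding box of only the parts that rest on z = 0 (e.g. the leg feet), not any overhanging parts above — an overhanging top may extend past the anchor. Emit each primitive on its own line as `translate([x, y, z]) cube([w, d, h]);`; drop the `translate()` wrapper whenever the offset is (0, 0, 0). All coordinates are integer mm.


translate([213, 226, 365]) cube([1365, 300, 60]);
translate([213, 226, 0]) cube([64, 64, 365]);
translate([213, 462, 0]) cube([64, 64, 365]);
translate([1514, 226, 0]) cube([64, 64, 365]);
translate([1514, 462, 0]) cube([64, 64, 365]);


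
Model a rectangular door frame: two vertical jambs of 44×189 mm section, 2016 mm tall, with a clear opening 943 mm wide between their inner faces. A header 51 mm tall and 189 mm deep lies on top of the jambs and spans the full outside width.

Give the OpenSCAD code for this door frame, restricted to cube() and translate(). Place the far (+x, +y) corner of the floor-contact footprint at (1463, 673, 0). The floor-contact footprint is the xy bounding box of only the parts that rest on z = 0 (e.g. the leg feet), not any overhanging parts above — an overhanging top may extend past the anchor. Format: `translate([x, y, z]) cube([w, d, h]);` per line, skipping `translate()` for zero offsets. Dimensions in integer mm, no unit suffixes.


translate([432, 484, 0]) cube([44, 189, 2016]);
translate([1419, 484, 0]) cube([44, 189, 2016]);
translate([432, 484, 2016]) cube([1031, 189, 51]);


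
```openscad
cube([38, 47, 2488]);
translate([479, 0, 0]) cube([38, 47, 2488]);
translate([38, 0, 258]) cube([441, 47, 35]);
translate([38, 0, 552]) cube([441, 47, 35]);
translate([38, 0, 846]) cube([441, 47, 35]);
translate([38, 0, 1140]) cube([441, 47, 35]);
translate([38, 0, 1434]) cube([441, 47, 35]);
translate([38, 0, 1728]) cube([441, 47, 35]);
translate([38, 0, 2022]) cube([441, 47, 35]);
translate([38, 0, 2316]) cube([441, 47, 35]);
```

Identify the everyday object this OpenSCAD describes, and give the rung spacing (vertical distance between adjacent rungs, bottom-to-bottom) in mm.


A ladder. The rung spacing is 294 mm.

Two tall 38×47 posts with 8 short bars between them — a ladder. Adjacent rungs sit at z = 258 and z = 552, so the spacing is 552 − 258 = 294 mm.


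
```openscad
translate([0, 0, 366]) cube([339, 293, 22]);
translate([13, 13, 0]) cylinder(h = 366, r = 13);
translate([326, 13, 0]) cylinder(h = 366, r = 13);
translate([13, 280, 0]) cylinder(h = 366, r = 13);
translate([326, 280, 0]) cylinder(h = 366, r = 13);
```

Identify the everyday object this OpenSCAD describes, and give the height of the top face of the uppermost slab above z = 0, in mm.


A stool. The seat height is 388 mm.

A 339×293×22 slab at z = 366 on four corner cylinders — a stool. The seat top is 366 + 22 = 388 mm.


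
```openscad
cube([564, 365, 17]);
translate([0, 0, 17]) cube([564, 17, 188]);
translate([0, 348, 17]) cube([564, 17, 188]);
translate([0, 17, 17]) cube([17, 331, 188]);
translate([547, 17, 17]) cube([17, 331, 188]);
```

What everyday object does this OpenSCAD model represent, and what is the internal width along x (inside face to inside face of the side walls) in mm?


An open box. The internal width is 530 mm.

A 564×365 base slab with four walls standing on it — an open box. The base is 564 mm wide and the walls are 17 mm thick, so the internal width is 564 − 2 × 17 = 530 mm.


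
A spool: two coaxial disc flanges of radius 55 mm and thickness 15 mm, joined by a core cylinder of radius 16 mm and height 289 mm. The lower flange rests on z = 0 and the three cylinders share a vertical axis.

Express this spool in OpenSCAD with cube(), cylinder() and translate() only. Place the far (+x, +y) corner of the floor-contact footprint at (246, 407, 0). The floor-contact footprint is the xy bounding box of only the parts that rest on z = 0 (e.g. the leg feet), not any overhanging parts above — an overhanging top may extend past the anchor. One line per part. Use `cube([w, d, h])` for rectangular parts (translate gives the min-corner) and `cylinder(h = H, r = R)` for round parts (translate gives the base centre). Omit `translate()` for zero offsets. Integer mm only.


translate([191, 352, 0]) cylinder(h = 15, r = 55);
translate([191, 352, 15]) cylinder(h = 289, r = 16);
translate([191, 352, 304]) cylinder(h = 15, r = 55);


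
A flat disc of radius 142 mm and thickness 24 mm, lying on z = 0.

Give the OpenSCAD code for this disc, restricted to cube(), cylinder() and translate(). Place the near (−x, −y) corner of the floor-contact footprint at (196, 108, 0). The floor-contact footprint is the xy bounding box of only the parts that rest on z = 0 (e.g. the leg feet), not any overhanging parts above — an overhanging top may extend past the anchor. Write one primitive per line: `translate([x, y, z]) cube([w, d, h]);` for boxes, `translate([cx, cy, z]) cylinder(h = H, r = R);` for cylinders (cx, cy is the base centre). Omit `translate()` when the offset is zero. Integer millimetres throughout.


translate([338, 250, 0]) cylinder(h = 24, r = 142);


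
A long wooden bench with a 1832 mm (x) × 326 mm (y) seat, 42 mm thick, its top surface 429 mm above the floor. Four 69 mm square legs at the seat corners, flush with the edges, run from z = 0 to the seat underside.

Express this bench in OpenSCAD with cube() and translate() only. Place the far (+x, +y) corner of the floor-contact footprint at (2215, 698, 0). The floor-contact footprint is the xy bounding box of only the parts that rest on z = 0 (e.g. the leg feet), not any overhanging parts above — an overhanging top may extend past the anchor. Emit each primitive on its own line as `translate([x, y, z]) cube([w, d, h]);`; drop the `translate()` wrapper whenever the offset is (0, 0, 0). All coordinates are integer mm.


translate([383, 372, 387]) cube([1832, 326, 42]);
translate([383, 372, 0]) cube([69, 69, 387]);
translate([383, 629, 0]) cube([69, 69, 387]);
translate([2146, 372, 0]) cube([69, 69, 387]);
translate([2146, 629, 0]) cube([69, 69, 387]);


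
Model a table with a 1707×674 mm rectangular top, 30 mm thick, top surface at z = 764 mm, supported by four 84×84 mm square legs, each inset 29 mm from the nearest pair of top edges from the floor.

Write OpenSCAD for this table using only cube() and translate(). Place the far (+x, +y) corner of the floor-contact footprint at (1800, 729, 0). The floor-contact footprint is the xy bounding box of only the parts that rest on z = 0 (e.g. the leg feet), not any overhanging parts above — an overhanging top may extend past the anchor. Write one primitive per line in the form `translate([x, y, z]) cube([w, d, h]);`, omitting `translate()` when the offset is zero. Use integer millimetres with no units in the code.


translate([122, 84, 734]) cube([1707, 674, 30]);
translate([151, 113, 0]) cube([84, 84, 734]);
translate([1716, 113, 0]) cube([84, 84, 734]);
translate([151, 645, 0]) cube([84, 84, 734]);
translate([1716, 645, 0]) cube([84, 84, 734]);


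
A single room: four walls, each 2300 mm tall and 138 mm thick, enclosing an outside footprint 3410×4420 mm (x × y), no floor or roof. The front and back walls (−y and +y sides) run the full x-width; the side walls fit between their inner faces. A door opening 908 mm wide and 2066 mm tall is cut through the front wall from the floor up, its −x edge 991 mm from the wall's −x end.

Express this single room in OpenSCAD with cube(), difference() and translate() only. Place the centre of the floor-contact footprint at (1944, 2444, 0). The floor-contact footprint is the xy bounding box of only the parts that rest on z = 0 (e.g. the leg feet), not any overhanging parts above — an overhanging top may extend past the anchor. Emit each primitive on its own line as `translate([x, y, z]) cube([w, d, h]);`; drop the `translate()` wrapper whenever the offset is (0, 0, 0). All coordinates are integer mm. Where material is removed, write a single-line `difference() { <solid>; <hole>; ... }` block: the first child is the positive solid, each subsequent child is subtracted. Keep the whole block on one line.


difference() { translate([239, 234, 0]) cube([3410, 138, 2300]); translate([1230, 234, 0]) cube([908, 138, 2066]); }
translate([239, 4516, 0]) cube([3410, 138, 2300]);
translate([239, 372, 0]) cube([138, 4144, 2300]);
translate([3511, 372, 0]) cube([138, 4144, 2300]);


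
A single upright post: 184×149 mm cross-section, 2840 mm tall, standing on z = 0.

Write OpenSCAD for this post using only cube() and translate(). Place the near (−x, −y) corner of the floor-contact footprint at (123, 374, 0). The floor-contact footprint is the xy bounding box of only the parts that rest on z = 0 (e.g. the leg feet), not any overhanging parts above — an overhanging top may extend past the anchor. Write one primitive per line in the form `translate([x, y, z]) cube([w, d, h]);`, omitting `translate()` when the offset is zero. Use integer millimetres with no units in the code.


translate([123, 374, 0]) cube([184, 149, 2840]);


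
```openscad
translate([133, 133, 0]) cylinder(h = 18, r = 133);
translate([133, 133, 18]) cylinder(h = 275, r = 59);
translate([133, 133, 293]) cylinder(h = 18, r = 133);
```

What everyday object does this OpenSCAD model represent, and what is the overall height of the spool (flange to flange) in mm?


A spool. The overall height is 311 mm.

Three coaxial cylinders, large–small–large — a spool. Two 18 mm flanges and a 275 mm core give 18 + 275 + 18 = 311 mm.


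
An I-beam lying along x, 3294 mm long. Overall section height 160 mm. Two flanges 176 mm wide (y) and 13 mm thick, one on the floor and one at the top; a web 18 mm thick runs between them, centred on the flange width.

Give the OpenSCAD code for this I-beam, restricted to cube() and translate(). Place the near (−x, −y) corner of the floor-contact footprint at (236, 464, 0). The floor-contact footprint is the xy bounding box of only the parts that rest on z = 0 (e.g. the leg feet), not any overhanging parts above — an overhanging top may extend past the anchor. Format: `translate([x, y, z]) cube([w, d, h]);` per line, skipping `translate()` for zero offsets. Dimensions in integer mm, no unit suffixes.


translate([236, 464, 0]) cube([3294, 176, 13]);
translate([236, 543, 13]) cube([3294, 18, 134]);
translate([236, 464, 147]) cube([3294, 176, 13]);


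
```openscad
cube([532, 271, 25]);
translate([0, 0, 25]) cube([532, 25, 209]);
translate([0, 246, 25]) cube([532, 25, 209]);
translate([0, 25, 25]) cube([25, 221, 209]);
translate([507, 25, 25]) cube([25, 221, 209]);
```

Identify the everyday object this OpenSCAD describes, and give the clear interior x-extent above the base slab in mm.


An open box. The internal width is 482 mm.

A 532×271 base slab with four walls standing on it — an open box. The base is 532 mm wide and the walls are 25 mm thick, so the internal width is 532 − 2 × 25 = 482 mm.


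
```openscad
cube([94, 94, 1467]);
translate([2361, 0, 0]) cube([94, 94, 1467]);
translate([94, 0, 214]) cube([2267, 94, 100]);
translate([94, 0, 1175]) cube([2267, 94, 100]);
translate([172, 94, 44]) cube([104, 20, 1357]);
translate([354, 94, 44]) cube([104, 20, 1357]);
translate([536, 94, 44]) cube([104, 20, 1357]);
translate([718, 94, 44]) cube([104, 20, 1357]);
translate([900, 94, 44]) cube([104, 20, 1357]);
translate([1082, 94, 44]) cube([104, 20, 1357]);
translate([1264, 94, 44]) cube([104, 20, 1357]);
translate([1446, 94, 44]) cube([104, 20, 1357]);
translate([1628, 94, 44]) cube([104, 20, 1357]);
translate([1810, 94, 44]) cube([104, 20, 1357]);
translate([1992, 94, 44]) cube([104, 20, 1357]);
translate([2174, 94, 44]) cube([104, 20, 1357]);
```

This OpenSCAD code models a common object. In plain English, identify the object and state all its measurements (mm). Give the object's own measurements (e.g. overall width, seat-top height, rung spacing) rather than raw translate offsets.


A fence section. Two 94×94 mm posts, 1467 mm tall, stand on the floor with a clear span of 2267 mm between their inner faces. Two horizontal rails of 94×100 mm section span the gap between the posts with their undersides at z = 214 mm and z = 1175 mm, flush with the posts' −y face. 12 pickets, each 104 mm wide, 20 mm thick and 1357 mm tall, are fixed to the +y face of the rails with their bottoms at z = 44 mm, spaced across the span with a 78 mm gap after the −x post and between neighbouring pickets, with 83 mm left before the +x post.


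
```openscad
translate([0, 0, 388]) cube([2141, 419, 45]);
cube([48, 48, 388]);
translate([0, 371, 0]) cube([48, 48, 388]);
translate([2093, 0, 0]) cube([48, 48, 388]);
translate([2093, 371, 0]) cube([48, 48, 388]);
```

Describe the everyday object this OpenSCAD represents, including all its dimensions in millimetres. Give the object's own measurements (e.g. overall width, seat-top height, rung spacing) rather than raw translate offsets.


A bench: a 2141×419 mm seat slab, 45 mm thick, top at z = 433 mm, on four 48×48 mm square legs flush with the seat corners and standing on z = 0.


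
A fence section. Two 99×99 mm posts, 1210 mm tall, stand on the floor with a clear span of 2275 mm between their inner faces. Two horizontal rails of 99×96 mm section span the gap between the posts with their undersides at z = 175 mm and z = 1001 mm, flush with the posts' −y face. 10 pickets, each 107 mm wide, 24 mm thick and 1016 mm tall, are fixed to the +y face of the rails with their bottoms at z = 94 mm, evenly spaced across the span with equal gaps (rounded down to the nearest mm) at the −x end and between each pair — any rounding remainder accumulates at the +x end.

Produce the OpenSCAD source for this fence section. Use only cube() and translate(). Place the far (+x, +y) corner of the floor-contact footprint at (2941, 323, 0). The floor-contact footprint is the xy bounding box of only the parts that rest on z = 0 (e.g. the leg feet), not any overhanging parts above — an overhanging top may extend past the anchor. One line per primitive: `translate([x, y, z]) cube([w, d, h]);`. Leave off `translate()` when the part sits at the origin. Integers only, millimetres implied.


translate([468, 224, 0]) cube([99, 99, 1210]);
translate([2842, 224, 0]) cube([99, 99, 1210]);
translate([567, 224, 175]) cube([2275, 99, 96]);
translate([567, 224, 1001]) cube([2275, 99, 96]);
translate([676, 323, 94]) cube([107, 24, 1016]);
translate([892, 323, 94]) cube([107, 24, 1016]);
translate([1108, 323, 94]) cube([107, 24, 1016]);
translate([1324, 323, 94]) cube([107, 24, 1016]);
translate([1540, 323, 94]) cube([107, 24, 1016]);
translate([1756, 323, 94]) cube([107, 24, 1016]);
translate([1972, 323, 94]) cube([107, 24, 1016]);
translate([2188, 323, 94]) cube([107, 24, 1016]);
translate([2404, 323, 94]) cube([107, 24, 1016]);
translate([2620, 323, 94]) cube([107, 24, 1016]);


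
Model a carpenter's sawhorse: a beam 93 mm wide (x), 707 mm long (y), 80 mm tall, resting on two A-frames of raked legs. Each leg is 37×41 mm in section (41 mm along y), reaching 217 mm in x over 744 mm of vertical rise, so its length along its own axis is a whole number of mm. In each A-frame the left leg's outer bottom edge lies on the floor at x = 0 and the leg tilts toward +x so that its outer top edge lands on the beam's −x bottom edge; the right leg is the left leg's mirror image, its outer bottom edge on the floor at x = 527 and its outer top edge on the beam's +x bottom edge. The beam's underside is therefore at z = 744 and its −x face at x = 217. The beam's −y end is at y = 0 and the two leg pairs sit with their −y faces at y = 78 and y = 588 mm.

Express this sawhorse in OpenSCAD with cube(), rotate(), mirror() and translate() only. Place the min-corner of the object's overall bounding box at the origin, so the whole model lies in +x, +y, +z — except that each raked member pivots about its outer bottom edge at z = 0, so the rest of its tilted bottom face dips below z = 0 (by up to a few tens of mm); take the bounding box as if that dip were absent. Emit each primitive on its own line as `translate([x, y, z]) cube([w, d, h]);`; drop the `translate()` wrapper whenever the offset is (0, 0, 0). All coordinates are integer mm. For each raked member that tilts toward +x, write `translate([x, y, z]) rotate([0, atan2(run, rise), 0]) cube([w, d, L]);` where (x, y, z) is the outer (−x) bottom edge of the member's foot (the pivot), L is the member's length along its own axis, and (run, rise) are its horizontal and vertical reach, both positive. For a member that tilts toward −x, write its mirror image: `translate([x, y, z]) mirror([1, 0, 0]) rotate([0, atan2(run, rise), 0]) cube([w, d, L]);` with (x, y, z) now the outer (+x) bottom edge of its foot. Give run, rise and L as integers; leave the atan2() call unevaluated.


translate([217, 0, 744]) cube([93, 707, 80]);
translate([0, 78, 0]) rotate([0, atan2(217, 744), 0]) cube([37, 41, 775]);
translate([527, 78, 0]) mirror([1, 0, 0]) rotate([0, atan2(217, 744), 0]) cube([37, 41, 775]);
translate([0, 588, 0]) rotate([0, atan2(217, 744), 0]) cube([37, 41, 775]);
translate([527, 588, 0]) mirror([1, 0, 0]) rotate([0, atan2(217, 744), 0]) cube([37, 41, 775]);


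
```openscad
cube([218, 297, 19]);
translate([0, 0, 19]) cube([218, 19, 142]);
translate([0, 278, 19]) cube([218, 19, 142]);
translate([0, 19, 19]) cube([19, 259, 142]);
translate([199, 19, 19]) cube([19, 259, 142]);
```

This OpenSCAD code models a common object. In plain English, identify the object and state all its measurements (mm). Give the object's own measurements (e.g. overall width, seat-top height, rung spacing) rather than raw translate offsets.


An open-topped rectangular box: outside dimensions 218×297×161 mm, with a uniform wall and base thickness of 19 mm. The base is a full 218×297 slab on the floor; four walls sit on top of the base. The front and back walls (the −y and +y sides) span the full width; the two side walls fit between them.


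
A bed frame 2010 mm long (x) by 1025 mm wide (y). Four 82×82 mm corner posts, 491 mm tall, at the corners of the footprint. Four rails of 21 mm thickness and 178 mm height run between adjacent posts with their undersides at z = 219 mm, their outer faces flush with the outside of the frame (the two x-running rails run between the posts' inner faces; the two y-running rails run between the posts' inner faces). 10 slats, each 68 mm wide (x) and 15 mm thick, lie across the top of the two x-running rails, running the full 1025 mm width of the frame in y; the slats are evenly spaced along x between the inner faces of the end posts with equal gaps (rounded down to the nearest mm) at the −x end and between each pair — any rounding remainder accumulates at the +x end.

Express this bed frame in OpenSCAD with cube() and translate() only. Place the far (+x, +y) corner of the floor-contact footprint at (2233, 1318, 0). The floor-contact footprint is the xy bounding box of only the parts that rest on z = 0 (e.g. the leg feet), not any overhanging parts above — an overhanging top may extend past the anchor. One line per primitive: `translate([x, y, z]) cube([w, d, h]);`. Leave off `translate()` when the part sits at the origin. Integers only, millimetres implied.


// slat z = rail_z + rail_h = 219 + 178 = 397
// slat gap = ⌊(1846 − 10·68) / 11⌋ = 106
translate([223, 293, 0]) cube([82, 82, 491]);
translate([223, 1236, 0]) cube([82, 82, 491]);
translate([2151, 293, 0]) cube([82, 82, 491]);
translate([2151, 1236, 0]) cube([82, 82, 491]);
translate([305, 293, 219]) cube([1846, 21, 178]);
translate([305, 1297, 219]) cube([1846, 21, 178]);
translate([223, 375, 219]) cube([21, 861, 178]);
translate([2212, 375, 219]) cube([21, 861, 178]);
translate([411, 293, 397]) cube([68, 1025, 15]);
translate([585, 293, 397]) cube([68, 1025, 15]);
translate([759, 293, 397]) cube([68, 1025, 15]);
translate([933, 293, 397]) cube([68, 1025, 15]);
translate([1107, 293, 397]) cube([68, 1025, 15]);
translate([1281, 293, 397]) cube([68, 1025, 15]);
translate([1455, 293, 397]) cube([68, 1025, 15]);
translate([1629, 293, 397]) cube([68, 1025, 15]);
translate([1803, 293, 397]) cube([68, 1025, 15]);
translate([1977, 293, 397]) cube([68, 1025, 15]);


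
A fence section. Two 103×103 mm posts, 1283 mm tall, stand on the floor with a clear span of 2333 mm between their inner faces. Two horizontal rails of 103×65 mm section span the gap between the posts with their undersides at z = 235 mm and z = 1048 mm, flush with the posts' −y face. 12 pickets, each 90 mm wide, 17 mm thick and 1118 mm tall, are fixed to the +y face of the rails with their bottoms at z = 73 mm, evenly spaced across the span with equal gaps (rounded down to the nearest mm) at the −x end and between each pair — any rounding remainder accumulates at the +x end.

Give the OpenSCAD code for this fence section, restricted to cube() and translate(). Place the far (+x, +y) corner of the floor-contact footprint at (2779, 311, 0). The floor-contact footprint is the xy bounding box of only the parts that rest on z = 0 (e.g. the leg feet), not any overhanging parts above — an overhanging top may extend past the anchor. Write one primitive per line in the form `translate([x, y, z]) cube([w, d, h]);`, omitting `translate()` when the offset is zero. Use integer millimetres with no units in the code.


translate([240, 208, 0]) cube([103, 103, 1283]);
translate([2676, 208, 0]) cube([103, 103, 1283]);
translate([343, 208, 235]) cube([2333, 103, 65]);
translate([343, 208, 1048]) cube([2333, 103, 65]);
translate([439, 311, 73]) cube([90, 17, 1118]);
translate([625, 311, 73]) cube([90, 17, 1118]);
translate([811, 311, 73]) cube([90, 17, 1118]);
translate([997, 311, 73]) cube([90, 17, 1118]);
translate([1183, 311, 73]) cube([90, 17, 1118]);
translate([1369, 311, 73]) cube([90, 17, 1118]);
translate([1555, 311, 73]) cube([90, 17, 1118]);
translate([1741, 311, 73]) cube([90, 17, 1118]);
translate([1927, 311, 73]) cube([90, 17, 1118]);
translate([2113, 311, 73]) cube([90, 17, 1118]);
translate([2299, 311, 73]) cube([90, 17, 1118]);
translate([2485, 311, 73]) cube([90, 17, 1118]);


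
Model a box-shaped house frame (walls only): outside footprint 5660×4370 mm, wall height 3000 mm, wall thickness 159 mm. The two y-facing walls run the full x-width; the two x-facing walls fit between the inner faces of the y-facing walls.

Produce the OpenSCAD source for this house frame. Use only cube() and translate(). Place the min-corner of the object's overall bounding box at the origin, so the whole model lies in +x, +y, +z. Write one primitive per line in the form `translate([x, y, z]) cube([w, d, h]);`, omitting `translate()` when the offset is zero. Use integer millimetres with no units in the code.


cube([5660, 159, 3000]);
translate([0, 4211, 0]) cube([5660, 159, 3000]);
translate([0, 159, 0]) cube([159, 4052, 3000]);
translate([5501, 159, 0]) cube([159, 4052, 3000]);


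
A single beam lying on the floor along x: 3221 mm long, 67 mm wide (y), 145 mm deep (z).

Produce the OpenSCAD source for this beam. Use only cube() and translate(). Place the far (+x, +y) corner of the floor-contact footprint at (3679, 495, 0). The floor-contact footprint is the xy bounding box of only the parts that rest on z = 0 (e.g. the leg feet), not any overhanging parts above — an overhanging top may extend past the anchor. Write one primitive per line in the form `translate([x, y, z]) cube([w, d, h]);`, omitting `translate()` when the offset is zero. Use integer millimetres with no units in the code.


translate([458, 428, 0]) cube([3221, 67, 145]);


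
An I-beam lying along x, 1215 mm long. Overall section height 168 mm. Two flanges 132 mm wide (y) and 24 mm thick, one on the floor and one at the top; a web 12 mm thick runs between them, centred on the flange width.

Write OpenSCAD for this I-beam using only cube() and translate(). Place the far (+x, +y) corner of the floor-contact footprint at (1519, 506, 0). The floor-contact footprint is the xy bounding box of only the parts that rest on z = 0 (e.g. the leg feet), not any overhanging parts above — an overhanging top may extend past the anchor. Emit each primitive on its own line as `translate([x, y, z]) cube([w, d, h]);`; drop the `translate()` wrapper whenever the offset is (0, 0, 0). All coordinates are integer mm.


translate([304, 374, 0]) cube([1215, 132, 24]);
translate([304, 434, 24]) cube([1215, 12, 120]);
translate([304, 374, 144]) cube([1215, 132, 24]);


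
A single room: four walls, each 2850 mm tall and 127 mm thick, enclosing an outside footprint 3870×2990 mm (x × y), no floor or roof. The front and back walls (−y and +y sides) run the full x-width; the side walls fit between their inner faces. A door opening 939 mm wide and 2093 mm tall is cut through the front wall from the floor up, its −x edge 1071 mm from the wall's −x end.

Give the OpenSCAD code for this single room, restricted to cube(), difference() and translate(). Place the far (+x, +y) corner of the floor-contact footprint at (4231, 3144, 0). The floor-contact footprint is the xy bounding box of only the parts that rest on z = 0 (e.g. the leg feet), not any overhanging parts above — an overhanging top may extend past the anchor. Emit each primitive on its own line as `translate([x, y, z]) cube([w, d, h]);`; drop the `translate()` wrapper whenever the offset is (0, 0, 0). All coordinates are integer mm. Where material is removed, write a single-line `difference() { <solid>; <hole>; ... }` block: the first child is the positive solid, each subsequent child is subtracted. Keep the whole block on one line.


difference() { translate([361, 154, 0]) cube([3870, 127, 2850]); translate([1432, 154, 0]) cube([939, 127, 2093]); }
translate([361, 3017, 0]) cube([3870, 127, 2850]);
translate([361, 281, 0]) cube([127, 2736, 2850]);
translate([4104, 281, 0]) cube([127, 2736, 2850]);


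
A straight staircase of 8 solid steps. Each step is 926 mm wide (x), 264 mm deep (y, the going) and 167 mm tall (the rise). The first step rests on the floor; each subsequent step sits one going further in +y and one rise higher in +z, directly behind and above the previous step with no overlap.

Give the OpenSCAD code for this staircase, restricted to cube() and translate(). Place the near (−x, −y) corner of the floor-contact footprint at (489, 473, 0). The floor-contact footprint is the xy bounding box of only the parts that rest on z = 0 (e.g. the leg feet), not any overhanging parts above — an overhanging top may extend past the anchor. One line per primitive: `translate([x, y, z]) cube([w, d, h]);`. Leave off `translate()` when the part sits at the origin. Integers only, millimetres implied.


translate([489, 473, 0]) cube([926, 264, 167]);
translate([489, 737, 167]) cube([926, 264, 167]);
translate([489, 1001, 334]) cube([926, 264, 167]);
translate([489, 1265, 501]) cube([926, 264, 167]);
translate([489, 1529, 668]) cube([926, 264, 167]);
translate([489, 1793, 835]) cube([926, 264, 167]);
translate([489, 2057, 1002]) cube([926, 264, 167]);
translate([489, 2321, 1169]) cube([926, 264, 167]);


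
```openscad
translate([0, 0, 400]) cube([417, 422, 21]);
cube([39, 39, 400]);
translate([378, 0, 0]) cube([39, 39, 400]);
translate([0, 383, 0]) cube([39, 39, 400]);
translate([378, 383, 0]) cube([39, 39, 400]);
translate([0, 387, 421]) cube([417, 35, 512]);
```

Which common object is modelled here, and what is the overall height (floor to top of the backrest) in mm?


A chair. The overall height is 933 mm.

A slab on four corner posts with a tall panel at the back — a chair. The seat slab sits at z = 400 with thickness 21, and the 512 mm backrest starts at the seat top, so the overall height is 400 + 21 + 512 = 933 mm.


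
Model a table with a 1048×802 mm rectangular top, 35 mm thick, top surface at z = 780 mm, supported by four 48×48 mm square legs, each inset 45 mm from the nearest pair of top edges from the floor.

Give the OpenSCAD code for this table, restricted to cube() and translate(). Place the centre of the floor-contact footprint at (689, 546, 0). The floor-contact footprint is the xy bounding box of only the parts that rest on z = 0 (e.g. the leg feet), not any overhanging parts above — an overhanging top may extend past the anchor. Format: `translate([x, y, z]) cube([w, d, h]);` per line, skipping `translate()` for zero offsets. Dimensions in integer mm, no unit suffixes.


translate([165, 145, 745]) cube([1048, 802, 35]);
translate([210, 190, 0]) cube([48, 48, 745]);
translate([1120, 190, 0]) cube([48, 48, 745]);
translate([210, 854, 0]) cube([48, 48, 745]);
translate([1120, 854, 0]) cube([48, 48, 745]);


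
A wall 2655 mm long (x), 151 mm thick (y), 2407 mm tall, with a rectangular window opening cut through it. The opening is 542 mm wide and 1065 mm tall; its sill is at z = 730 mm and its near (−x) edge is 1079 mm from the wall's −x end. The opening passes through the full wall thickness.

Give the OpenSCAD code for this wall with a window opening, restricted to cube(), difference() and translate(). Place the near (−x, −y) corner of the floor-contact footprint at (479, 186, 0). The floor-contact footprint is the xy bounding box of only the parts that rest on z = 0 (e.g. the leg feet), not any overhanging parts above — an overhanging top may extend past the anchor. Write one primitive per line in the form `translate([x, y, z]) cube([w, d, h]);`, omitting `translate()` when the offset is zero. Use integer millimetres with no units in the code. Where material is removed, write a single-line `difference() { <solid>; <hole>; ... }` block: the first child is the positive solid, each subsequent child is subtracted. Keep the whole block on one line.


difference() { translate([479, 186, 0]) cube([2655, 151, 2407]); translate([1558, 186, 730]) cube([542, 151, 1065]); }


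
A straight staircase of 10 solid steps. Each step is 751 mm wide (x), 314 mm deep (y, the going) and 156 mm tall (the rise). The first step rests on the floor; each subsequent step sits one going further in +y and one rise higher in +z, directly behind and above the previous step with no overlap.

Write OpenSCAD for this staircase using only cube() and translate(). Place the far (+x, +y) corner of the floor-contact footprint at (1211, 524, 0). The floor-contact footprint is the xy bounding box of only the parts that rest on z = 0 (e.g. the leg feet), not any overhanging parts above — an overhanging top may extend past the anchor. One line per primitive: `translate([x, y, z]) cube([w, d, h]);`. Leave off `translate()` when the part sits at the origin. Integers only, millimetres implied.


translate([460, 210, 0]) cube([751, 314, 156]);
translate([460, 524, 156]) cube([751, 314, 156]);
translate([460, 838, 312]) cube([751, 314, 156]);
translate([460, 1152, 468]) cube([751, 314, 156]);
translate([460, 1466, 624]) cube([751, 314, 156]);
translate([460, 1780, 780]) cube([751, 314, 156]);
translate([460, 2094, 936]) cube([751, 314, 156]);
translate([460, 2408, 1092]) cube([751, 314, 156]);
translate([460, 2722, 1248]) cube([751, 314, 156]);
translate([460, 3036, 1404]) cube([751, 314, 156]);


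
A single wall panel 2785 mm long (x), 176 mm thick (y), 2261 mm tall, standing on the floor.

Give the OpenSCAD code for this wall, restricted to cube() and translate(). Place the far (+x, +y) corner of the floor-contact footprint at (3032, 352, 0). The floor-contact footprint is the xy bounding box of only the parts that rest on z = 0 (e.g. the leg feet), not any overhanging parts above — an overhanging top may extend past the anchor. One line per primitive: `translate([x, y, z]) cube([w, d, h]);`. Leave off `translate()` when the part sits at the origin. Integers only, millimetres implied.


translate([247, 176, 0]) cube([2785, 176, 2261]);


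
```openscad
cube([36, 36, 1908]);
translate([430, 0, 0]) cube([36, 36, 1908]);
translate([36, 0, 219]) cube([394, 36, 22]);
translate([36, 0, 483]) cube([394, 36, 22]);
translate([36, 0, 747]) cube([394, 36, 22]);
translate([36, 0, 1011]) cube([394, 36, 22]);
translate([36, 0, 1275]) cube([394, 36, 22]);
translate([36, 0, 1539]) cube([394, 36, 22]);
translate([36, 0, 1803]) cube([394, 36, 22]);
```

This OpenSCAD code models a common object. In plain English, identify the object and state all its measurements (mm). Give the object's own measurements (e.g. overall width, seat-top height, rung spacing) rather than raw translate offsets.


A straight ladder. Two 36×36 mm vertical rails, 1908 mm tall, stand 466 mm apart (outside-to-outside) with their front faces coplanar on the −y side. 7 rungs, each 36 mm deep and 22 mm tall, span between the inner faces of the rails, front faces flush with the rails. The lowest rung's underside is at z = 219 mm and rungs are spaced 264 mm apart (underside to underside).


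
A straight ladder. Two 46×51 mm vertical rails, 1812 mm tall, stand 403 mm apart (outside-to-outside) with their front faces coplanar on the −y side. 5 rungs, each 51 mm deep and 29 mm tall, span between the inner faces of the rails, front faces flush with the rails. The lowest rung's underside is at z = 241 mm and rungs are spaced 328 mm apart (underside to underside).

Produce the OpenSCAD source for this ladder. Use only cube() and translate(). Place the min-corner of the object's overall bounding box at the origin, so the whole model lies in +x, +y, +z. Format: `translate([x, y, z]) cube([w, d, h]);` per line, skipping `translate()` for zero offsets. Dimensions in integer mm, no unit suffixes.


// rung span = 403 - 2*46 = 311
// rung[k] z = 241 + k*328
cube([46, 51, 1812]);
translate([357, 0, 0]) cube([46, 51, 1812]);
translate([46, 0, 241]) cube([311, 51, 29]);
translate([46, 0, 569]) cube([311, 51, 29]);
translate([46, 0, 897]) cube([311, 51, 29]);
translate([46, 0, 1225]) cube([311, 51, 29]);
translate([46, 0, 1553]) cube([311, 51, 29]);


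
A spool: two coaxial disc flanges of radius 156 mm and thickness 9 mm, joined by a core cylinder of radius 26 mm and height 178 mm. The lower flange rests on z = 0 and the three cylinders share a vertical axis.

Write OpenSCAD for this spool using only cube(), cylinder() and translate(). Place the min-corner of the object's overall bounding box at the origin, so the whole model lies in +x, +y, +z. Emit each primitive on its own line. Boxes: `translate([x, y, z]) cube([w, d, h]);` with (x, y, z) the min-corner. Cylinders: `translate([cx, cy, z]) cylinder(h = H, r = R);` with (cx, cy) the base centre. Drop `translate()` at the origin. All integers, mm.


translate([156, 156, 0]) cylinder(h = 9, r = 156);
translate([156, 156, 9]) cylinder(h = 178, r = 26);
translate([156, 156, 187]) cylinder(h = 9, r = 156);


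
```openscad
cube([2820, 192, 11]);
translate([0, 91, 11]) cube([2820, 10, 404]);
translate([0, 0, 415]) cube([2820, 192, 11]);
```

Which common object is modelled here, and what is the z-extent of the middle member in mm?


An I-beam. The web height is 404 mm.

Two wide flanges with a thin centred web — an I-beam. Overall 426 mm minus two 11 mm flanges gives a web of 426 − 2·11 = 404 mm.


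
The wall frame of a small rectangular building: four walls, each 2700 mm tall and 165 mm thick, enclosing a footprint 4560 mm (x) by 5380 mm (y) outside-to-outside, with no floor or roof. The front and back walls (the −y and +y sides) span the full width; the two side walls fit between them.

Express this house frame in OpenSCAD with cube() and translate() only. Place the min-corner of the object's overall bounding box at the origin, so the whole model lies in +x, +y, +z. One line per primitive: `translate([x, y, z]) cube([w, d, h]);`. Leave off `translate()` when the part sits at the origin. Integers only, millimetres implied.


cube([4560, 165, 2700]);
translate([0, 5215, 0]) cube([4560, 165, 2700]);
translate([0, 165, 0]) cube([165, 5050, 2700]);
translate([4395, 165, 0]) cube([165, 5050, 2700]);


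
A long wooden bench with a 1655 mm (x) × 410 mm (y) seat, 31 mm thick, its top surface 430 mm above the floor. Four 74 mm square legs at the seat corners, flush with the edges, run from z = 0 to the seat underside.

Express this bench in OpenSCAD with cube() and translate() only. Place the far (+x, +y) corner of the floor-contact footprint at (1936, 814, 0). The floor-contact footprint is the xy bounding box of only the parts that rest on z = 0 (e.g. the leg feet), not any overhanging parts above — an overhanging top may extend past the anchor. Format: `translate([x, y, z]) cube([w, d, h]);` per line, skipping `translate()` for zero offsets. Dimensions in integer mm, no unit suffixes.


translate([281, 404, 399]) cube([1655, 410, 31]);
translate([281, 404, 0]) cube([74, 74, 399]);
translate([281, 740, 0]) cube([74, 74, 399]);
translate([1862, 404, 0]) cube([74, 74, 399]);
translate([1862, 740, 0]) cube([74, 74, 399]);


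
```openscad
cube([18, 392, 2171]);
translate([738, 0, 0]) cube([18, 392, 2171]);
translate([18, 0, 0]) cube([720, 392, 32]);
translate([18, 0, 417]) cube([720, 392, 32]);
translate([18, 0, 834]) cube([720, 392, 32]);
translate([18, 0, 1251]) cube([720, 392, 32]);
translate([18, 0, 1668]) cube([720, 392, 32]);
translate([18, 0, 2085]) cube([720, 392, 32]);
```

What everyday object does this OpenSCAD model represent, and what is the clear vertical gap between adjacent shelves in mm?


A bookshelf. The clear shelf gap is 385 mm.

Two tall side panels with 6 horizontal boards between them — a bookshelf. The first two shelf undersides are at z = 0 and z = 417; with shelf thickness 32, the clear gap is 417 − 0 − 32 = 385 mm.
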